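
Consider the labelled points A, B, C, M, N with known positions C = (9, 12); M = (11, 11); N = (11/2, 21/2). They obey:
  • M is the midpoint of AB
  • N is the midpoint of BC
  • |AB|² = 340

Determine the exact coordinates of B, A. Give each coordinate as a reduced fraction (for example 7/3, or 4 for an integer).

1. B_x = 2  [B = 2·N−C = 2·(11/2, 21/2)−(9, 12)]
2. B_y = 9  [B = 2·N−C = 2·(11/2, 21/2)−(9, 12)]
   so B = (2, 9)
3. A_x = 20  [A = 2·M−B = 2·(11, 11)−(2, 9)]
4. A_y = 13  [A = 2·M−B = 2·(11, 11)−(2, 9)]
   so A = (20, 13)

B = (2, 9)
A = (20, 13)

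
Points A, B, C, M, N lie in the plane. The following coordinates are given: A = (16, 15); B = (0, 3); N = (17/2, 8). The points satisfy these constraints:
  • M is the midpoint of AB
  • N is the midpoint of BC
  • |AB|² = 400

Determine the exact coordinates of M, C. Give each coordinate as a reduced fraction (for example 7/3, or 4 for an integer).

M = (8, 9)
C = (17, 13)

1. M_x = 8  [2·M = A+B = (16, 15)+(0, 3)]
2. M_y = 9  [2·M = A+B = (16, 15)+(0, 3)]
   so M = (8, 9)
3. C_x = 17  [C = 2·N−B = 2·(17/2, 8)−(0, 3)]
4. C_y = 13  [C = 2·N−B = 2·(17/2, 8)−(0, 3)]
   so C = (17, 13)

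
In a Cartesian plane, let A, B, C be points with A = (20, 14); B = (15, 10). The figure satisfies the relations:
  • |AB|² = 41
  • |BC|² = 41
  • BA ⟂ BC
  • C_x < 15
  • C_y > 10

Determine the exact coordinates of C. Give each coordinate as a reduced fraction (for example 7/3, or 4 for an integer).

1. C_x = 11  [[BA ⟂ BC ⇒ 5x+4y-115=0] ∩ [|C−(15, 10)|²=41]]
2. C_y = 15  [[BA ⟂ BC ⇒ 5x+4y-115=0] ∩ [|C−(15, 10)|²=41]]
   so C = (11, 15)

C = (11, 15)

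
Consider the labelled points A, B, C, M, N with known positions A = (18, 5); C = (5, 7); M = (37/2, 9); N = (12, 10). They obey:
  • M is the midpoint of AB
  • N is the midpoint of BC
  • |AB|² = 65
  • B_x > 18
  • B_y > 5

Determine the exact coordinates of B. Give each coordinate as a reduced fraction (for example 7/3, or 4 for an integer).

1. B_x = 19  [B = 2·M−A = 2·(37/2, 9)−(18, 5)]
2. B_y = 13  [B = 2·M−A = 2·(37/2, 9)−(18, 5)]
   so B = (19, 13)

B = (19, 13)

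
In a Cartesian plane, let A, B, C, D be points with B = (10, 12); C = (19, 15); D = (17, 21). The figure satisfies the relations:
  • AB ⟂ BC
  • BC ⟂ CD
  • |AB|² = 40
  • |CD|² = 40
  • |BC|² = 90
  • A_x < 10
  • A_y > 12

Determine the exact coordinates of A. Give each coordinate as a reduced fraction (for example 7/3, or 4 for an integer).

A = (8, 18)

1. A_x = 8  [[AB ⟂ BC ⇒ -9x-3y+126=0] ∩ [|A−(10, 12)|²=40]]
2. A_y = 18  [[AB ⟂ BC ⇒ -9x-3y+126=0] ∩ [|A−(10, 12)|²=40]]
   so A = (8, 18)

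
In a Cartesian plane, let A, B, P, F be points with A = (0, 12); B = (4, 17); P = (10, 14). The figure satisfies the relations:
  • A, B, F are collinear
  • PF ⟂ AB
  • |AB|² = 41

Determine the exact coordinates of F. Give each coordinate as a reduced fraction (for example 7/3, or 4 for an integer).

1. F_x = 200/41  [[A, B, F are collinear ⇒ -5x+4y-48=0] ∩ [PF ⟂ AB ⇒ 4x+5y-110=0]]
2. F_y = 742/41  [[A, B, F are collinear ⇒ -5x+4y-48=0] ∩ [PF ⟂ AB ⇒ 4x+5y-110=0]]
   so F = (200/41, 742/41)

F = (200/41, 742/41)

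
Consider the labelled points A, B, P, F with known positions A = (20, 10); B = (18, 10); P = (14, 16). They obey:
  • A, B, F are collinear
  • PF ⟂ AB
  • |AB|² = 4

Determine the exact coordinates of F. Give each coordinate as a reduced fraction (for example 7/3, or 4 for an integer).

1. F_x = 14  [[A, B, F are collinear ⇒ -2y+20=0] ∩ [PF ⟂ AB ⇒ -2x+28=0]]
2. F_y = 10  [[A, B, F are collinear ⇒ -2y+20=0] ∩ [PF ⟂ AB ⇒ -2x+28=0]]
   so F = (14, 10)

F = (14, 10)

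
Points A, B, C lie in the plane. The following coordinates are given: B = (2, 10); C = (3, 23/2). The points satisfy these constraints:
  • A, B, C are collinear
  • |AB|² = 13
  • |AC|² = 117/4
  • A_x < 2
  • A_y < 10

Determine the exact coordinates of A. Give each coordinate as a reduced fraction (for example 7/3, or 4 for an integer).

A = (0, 7)

1. A_x = 0  [[A, B, C are collinear ⇒ -3/2x+1y-7=0] ∩ [|A−(2, 10)|²=13]]
2. A_y = 7  [[A, B, C are collinear ⇒ -3/2x+1y-7=0] ∩ [|A−(2, 10)|²=13]]
   so A = (0, 7)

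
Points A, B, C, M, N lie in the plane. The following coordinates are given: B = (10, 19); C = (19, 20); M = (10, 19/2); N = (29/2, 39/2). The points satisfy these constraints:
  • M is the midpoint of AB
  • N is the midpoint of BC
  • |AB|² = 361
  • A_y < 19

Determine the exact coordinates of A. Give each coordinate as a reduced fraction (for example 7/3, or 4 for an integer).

A = (10, 0)

1. A_x = 10  [A = 2·M−B = 2·(10, 19/2)−(10, 19)]
2. A_y = 0  [A = 2·M−B = 2·(10, 19/2)−(10, 19)]
   so A = (10, 0)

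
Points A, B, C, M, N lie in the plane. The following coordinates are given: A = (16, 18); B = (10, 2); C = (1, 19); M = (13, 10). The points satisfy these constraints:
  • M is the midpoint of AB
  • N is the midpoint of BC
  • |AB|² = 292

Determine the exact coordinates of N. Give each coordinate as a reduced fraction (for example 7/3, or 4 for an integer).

N = (11/2, 21/2)

1. N_x = 11/2  [2·N = B+C = (10, 2)+(1, 19)]
2. N_y = 21/2  [2·N = B+C = (10, 2)+(1, 19)]
   so N = (11/2, 21/2)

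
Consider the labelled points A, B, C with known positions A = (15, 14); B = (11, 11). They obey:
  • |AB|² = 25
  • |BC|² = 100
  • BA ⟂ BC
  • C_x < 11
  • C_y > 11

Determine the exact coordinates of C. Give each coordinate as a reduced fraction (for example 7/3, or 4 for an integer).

C = (5, 19)

1. C_x = 5  [[BA ⟂ BC ⇒ 4x+3y-77=0] ∩ [|C−(11, 11)|²=100]]
2. C_y = 19  [[BA ⟂ BC ⇒ 4x+3y-77=0] ∩ [|C−(11, 11)|²=100]]
   so C = (5, 19)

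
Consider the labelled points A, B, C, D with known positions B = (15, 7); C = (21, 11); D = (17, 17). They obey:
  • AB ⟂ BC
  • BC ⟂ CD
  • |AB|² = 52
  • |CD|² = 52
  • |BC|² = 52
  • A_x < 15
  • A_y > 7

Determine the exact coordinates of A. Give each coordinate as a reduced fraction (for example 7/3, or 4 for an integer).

A = (11, 13)

1. A_x = 11  [[AB ⟂ BC ⇒ -6x-4y+118=0] ∩ [|A−(15, 7)|²=52]]
2. A_y = 13  [[AB ⟂ BC ⇒ -6x-4y+118=0] ∩ [|A−(15, 7)|²=52]]
   so A = (11, 13)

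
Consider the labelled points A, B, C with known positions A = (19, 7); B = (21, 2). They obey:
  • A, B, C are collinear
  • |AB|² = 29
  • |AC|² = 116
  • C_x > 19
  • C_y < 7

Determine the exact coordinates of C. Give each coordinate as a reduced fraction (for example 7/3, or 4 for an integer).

C = (23, -3)

1. C_x = 23  [[A, B, C are collinear ⇒ 5x+2y-109=0] ∩ [|C−(19, 7)|²=116]]
2. C_y = -3  [[A, B, C are collinear ⇒ 5x+2y-109=0] ∩ [|C−(19, 7)|²=116]]
   so C = (23, -3)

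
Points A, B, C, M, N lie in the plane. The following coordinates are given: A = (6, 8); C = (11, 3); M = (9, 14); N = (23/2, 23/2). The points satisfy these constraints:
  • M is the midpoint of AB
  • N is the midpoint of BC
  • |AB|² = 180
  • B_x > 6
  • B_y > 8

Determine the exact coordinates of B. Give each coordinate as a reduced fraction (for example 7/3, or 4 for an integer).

1. B_x = 12  [B = 2·M−A = 2·(9, 14)−(6, 8)]
2. B_y = 20  [B = 2·M−A = 2·(9, 14)−(6, 8)]
   so B = (12, 20)

B = (12, 20)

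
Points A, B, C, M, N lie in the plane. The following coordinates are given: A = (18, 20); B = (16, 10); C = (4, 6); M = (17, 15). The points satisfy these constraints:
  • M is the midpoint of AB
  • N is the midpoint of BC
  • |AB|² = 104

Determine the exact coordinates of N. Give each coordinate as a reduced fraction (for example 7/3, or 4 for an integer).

1. N_x = 10  [2·N = B+C = (16, 10)+(4, 6)]
2. N_y = 8  [2·N = B+C = (16, 10)+(4, 6)]
   so N = (10, 8)

N = (10, 8)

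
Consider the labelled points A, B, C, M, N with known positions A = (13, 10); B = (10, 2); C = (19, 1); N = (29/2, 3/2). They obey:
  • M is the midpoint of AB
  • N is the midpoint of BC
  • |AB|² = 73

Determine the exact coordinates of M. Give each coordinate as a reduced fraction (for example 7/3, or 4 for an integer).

M = (23/2, 6)

1. M_x = 23/2  [2·M = A+B = (13, 10)+(10, 2)]
2. M_y = 6  [2·M = A+B = (13, 10)+(10, 2)]
   so M = (23/2, 6)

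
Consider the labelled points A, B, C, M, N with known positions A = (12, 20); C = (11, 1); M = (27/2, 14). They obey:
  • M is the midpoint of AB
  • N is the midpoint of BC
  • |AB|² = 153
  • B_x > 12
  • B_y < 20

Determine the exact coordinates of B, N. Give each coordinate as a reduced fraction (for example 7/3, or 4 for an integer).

1. B_x = 15  [B = 2·M−A = 2·(27/2, 14)−(12, 20)]
2. B_y = 8  [B = 2·M−A = 2·(27/2, 14)−(12, 20)]
   so B = (15, 8)
3. N_x = 13  [2·N = B+C = (15, 8)+(11, 1)]
4. N_y = 9/2  [2·N = B+C = (15, 8)+(11, 1)]
   so N = (13, 9/2)

B = (15, 8)
N = (13, 9/2)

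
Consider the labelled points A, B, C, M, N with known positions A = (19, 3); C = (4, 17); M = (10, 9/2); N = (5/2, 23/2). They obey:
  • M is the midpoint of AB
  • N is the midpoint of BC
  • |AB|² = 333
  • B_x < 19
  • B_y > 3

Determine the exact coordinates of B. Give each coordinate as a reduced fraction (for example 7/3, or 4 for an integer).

1. B_x = 1  [B = 2·M−A = 2·(10, 9/2)−(19, 3)]
2. B_y = 6  [B = 2·M−A = 2·(10, 9/2)−(19, 3)]
   so B = (1, 6)

B = (1, 6)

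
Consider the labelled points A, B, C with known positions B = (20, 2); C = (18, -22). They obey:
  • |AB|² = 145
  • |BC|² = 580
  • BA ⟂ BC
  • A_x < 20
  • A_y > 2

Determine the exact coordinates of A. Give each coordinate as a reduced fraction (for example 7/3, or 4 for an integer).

1. A_x = 8  [[BA ⟂ BC ⇒ -2x-24y+88=0] ∩ [|A−(20, 2)|²=145]]
2. A_y = 3  [[BA ⟂ BC ⇒ -2x-24y+88=0] ∩ [|A−(20, 2)|²=145]]
   so A = (8, 3)

A = (8, 3)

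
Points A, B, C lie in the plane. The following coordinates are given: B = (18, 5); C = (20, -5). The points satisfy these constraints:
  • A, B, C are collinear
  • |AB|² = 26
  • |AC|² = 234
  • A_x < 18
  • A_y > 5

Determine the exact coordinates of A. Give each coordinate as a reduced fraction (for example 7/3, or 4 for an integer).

1. A_x = 17  [[A, B, C are collinear ⇒ 10x+2y-190=0] ∩ [|A−(18, 5)|²=26]]
2. A_y = 10  [[A, B, C are collinear ⇒ 10x+2y-190=0] ∩ [|A−(18, 5)|²=26]]
   so A = (17, 10)

A = (17, 10)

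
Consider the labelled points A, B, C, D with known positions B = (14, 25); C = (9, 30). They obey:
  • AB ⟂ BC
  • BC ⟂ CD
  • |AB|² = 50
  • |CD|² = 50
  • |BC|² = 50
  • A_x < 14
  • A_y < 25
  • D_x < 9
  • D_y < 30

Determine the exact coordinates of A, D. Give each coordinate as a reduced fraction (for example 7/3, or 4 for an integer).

A = (9, 20)
D = (4, 25)

1. A_x = 9  [[AB ⟂ BC ⇒ 5x-5y+55=0] ∩ [|A−(14, 25)|²=50]]
2. A_y = 20  [[AB ⟂ BC ⇒ 5x-5y+55=0] ∩ [|A−(14, 25)|²=50]]
   so A = (9, 20)
3. D_x = 4  [[BC ⟂ CD ⇒ -5x+5y-105=0] ∩ [|D−(9, 30)|²=50]]
4. D_y = 25  [[BC ⟂ CD ⇒ -5x+5y-105=0] ∩ [|D−(9, 30)|²=50]]
   so D = (4, 25)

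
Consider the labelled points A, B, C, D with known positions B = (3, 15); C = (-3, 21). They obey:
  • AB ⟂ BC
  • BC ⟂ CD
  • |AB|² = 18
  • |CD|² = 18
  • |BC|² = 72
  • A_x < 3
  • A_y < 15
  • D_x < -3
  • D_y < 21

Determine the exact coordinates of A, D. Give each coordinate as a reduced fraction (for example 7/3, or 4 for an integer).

1. A_x = 0  [[AB ⟂ BC ⇒ 6x-6y+72=0] ∩ [|A−(3, 15)|²=18]]
2. A_y = 12  [[AB ⟂ BC ⇒ 6x-6y+72=0] ∩ [|A−(3, 15)|²=18]]
   so A = (0, 12)
3. D_x = -6  [[BC ⟂ CD ⇒ -6x+6y-144=0] ∩ [|D−(-3, 21)|²=18]]
4. D_y = 18  [[BC ⟂ CD ⇒ -6x+6y-144=0] ∩ [|D−(-3, 21)|²=18]]
   so D = (-6, 18)

A = (0, 12)
D = (-6, 18)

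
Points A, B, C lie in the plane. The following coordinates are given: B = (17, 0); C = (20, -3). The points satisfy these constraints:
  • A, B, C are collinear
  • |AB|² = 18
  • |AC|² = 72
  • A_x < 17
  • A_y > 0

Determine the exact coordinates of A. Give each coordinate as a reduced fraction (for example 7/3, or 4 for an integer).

A = (14, 3)

1. A_x = 14  [[A, B, C are collinear ⇒ 3x+3y-51=0] ∩ [|A−(17, 0)|²=18]]
2. A_y = 3  [[A, B, C are collinear ⇒ 3x+3y-51=0] ∩ [|A−(17, 0)|²=18]]
   so A = (14, 3)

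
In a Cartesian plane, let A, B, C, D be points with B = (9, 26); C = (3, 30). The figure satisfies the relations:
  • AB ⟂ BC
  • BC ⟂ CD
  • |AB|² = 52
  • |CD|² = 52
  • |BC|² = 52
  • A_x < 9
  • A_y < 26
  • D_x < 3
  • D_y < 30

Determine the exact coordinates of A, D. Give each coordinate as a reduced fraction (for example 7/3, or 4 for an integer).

A = (5, 20)
D = (-1, 24)

1. A_x = 5  [[AB ⟂ BC ⇒ 6x-4y+50=0] ∩ [|A−(9, 26)|²=52]]
2. A_y = 20  [[AB ⟂ BC ⇒ 6x-4y+50=0] ∩ [|A−(9, 26)|²=52]]
   so A = (5, 20)
3. D_x = -1  [[BC ⟂ CD ⇒ -6x+4y-102=0] ∩ [|D−(3, 30)|²=52]]
4. D_y = 24  [[BC ⟂ CD ⇒ -6x+4y-102=0] ∩ [|D−(3, 30)|²=52]]
   so D = (-1, 24)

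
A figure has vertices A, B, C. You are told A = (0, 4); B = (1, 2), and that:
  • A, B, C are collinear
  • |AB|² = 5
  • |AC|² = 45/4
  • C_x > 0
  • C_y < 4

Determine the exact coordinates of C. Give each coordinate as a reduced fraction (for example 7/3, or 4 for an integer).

1. C_x = 3/2  [[A, B, C are collinear ⇒ 2x+1y-4=0] ∩ [|C−(0, 4)|²=45/4]]
2. C_y = 1  [[A, B, C are collinear ⇒ 2x+1y-4=0] ∩ [|C−(0, 4)|²=45/4]]
   so C = (3/2, 1)

C = (3/2, 1)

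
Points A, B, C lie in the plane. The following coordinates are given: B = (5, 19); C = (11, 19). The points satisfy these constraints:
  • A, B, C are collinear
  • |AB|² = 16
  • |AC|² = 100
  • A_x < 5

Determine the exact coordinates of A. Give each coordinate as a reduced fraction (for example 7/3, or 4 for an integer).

1. A_x = 1  [[A, B, C are collinear ⇒ 6y-114=0] ∩ [|A−(5, 19)|²=16]]
2. A_y = 19  [[A, B, C are collinear ⇒ 6y-114=0] ∩ [|A−(5, 19)|²=16]]
   so A = (1, 19)

A = (1, 19)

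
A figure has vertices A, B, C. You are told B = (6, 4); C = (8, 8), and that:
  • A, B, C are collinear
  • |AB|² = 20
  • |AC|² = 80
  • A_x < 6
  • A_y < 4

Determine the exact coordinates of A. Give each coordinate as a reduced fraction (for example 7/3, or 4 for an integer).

A = (4, 0)

1. A_x = 4  [[A, B, C are collinear ⇒ -4x+2y+16=0] ∩ [|A−(6, 4)|²=20]]
2. A_y = 0  [[A, B, C are collinear ⇒ -4x+2y+16=0] ∩ [|A−(6, 4)|²=20]]
   so A = (4, 0)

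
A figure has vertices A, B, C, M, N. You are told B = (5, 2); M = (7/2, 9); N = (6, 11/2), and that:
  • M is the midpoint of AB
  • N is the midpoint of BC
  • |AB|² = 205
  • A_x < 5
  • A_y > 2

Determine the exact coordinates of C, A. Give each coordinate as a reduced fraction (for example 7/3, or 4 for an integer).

C = (7, 9)
A = (2, 16)

1. A_x = 2  [A = 2·M−B = 2·(7/2, 9)−(5, 2)]
2. A_y = 16  [A = 2·M−B = 2·(7/2, 9)−(5, 2)]
   so A = (2, 16)
3. C_x = 7  [C = 2·N−B = 2·(6, 11/2)−(5, 2)]
4. C_y = 9  [C = 2·N−B = 2·(6, 11/2)−(5, 2)]
   so C = (7, 9)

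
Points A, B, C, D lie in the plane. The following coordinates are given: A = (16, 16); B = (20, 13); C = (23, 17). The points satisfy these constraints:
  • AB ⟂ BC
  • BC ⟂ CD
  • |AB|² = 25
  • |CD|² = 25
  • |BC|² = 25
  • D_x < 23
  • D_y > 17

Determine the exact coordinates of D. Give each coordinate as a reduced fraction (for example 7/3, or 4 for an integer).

D = (19, 20)

1. D_x = 19  [[BC ⟂ CD ⇒ 3x+4y-137=0] ∩ [|D−(23, 17)|²=25]]
2. D_y = 20  [[BC ⟂ CD ⇒ 3x+4y-137=0] ∩ [|D−(23, 17)|²=25]]
   so D = (19, 20)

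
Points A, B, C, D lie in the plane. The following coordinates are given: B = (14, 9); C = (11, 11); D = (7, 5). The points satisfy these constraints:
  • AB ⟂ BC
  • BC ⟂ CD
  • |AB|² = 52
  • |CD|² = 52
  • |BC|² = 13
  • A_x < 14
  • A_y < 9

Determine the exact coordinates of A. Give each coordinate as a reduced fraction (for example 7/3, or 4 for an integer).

1. A_x = 10  [[AB ⟂ BC ⇒ 3x-2y-24=0] ∩ [|A−(14, 9)|²=52]]
2. A_y = 3  [[AB ⟂ BC ⇒ 3x-2y-24=0] ∩ [|A−(14, 9)|²=52]]
   so A = (10, 3)

A = (10, 3)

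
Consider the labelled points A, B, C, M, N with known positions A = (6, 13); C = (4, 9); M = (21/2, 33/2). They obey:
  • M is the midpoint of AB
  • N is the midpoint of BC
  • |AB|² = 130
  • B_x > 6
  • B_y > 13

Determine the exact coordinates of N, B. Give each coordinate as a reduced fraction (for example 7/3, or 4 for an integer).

1. B_x = 15  [B = 2·M−A = 2·(21/2, 33/2)−(6, 13)]
2. B_y = 20  [B = 2·M−A = 2·(21/2, 33/2)−(6, 13)]
   so B = (15, 20)
3. N_x = 19/2  [2·N = B+C = (15, 20)+(4, 9)]
4. N_y = 29/2  [2·N = B+C = (15, 20)+(4, 9)]
   so N = (19/2, 29/2)

N = (19/2, 29/2)
B = (15, 20)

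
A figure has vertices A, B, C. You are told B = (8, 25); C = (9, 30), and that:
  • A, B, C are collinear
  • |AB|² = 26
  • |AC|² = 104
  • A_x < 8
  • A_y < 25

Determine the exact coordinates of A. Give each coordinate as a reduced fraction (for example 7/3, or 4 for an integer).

1. A_x = 7  [[A, B, C are collinear ⇒ -5x+1y+15=0] ∩ [|A−(8, 25)|²=26]]
2. A_y = 20  [[A, B, C are collinear ⇒ -5x+1y+15=0] ∩ [|A−(8, 25)|²=26]]
   so A = (7, 20)

A = (7, 20)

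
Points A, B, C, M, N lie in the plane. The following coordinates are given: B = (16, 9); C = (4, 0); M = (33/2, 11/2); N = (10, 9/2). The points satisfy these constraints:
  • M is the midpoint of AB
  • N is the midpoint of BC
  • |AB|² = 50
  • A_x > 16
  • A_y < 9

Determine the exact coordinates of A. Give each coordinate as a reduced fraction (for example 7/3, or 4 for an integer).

1. A_x = 17  [A = 2·M−B = 2·(33/2, 11/2)−(16, 9)]
2. A_y = 2  [A = 2·M−B = 2·(33/2, 11/2)−(16, 9)]
   so A = (17, 2)

A = (17, 2)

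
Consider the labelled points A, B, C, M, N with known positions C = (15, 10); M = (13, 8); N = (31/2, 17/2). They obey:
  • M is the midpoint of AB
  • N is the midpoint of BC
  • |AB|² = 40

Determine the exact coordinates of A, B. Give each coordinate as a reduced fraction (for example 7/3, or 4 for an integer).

A = (10, 9)
B = (16, 7)

1. B_x = 16  [B = 2·N−C = 2·(31/2, 17/2)−(15, 10)]
2. B_y = 7  [B = 2·N−C = 2·(31/2, 17/2)−(15, 10)]
   so B = (16, 7)
3. A_x = 10  [A = 2·M−B = 2·(13, 8)−(16, 7)]
4. A_y = 9  [A = 2·M−B = 2·(13, 8)−(16, 7)]
   so A = (10, 9)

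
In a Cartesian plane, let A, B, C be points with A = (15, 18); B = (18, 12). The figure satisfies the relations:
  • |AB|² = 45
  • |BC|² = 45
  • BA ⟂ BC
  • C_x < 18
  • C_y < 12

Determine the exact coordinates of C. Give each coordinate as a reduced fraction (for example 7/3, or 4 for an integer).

C = (12, 9)

1. C_x = 12  [[BA ⟂ BC ⇒ -3x+6y-18=0] ∩ [|C−(18, 12)|²=45]]
2. C_y = 9  [[BA ⟂ BC ⇒ -3x+6y-18=0] ∩ [|C−(18, 12)|²=45]]
   so C = (12, 9)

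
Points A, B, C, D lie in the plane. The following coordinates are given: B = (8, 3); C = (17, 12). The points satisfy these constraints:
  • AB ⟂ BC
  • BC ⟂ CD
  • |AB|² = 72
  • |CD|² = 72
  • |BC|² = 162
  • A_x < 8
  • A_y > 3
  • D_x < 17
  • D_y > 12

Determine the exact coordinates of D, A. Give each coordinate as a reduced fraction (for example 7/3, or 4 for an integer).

1. D_x = 11  [[BC ⟂ CD ⇒ 9x+9y-261=0] ∩ [|D−(17, 12)|²=72]]
2. D_y = 18  [[BC ⟂ CD ⇒ 9x+9y-261=0] ∩ [|D−(17, 12)|²=72]]
   so D = (11, 18)
3. A_x = 2  [[AB ⟂ BC ⇒ -9x-9y+99=0] ∩ [|A−(8, 3)|²=72]]
4. A_y = 9  [[AB ⟂ BC ⇒ -9x-9y+99=0] ∩ [|A−(8, 3)|²=72]]
   so A = (2, 9)

D = (11, 18)
A = (2, 9)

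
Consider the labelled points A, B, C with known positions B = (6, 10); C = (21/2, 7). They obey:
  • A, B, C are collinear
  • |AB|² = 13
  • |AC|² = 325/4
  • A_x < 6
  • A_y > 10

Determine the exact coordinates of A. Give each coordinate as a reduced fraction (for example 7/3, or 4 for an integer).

A = (3, 12)

1. A_x = 3  [[A, B, C are collinear ⇒ 3x+9/2y-63=0] ∩ [|A−(6, 10)|²=13]]
2. A_y = 12  [[A, B, C are collinear ⇒ 3x+9/2y-63=0] ∩ [|A−(6, 10)|²=13]]
   so A = (3, 12)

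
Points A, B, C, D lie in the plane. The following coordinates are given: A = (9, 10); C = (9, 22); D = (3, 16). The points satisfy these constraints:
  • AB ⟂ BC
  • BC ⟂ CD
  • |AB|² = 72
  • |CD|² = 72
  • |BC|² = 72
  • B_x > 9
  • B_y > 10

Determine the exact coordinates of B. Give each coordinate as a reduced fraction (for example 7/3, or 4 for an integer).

1. B_x = 15  [[BC ⟂ CD ⇒ 6x+6y-186=0] ∩ [|B−(9, 10)|²=72]]
2. B_y = 16  [[BC ⟂ CD ⇒ 6x+6y-186=0] ∩ [|B−(9, 10)|²=72]]
   so B = (15, 16)

B = (15, 16)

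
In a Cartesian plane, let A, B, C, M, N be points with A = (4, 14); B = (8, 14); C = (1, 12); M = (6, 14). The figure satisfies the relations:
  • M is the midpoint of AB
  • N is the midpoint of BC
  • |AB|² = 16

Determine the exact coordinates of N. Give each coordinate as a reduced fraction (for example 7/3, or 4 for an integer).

N = (9/2, 13)

1. N_x = 9/2  [2·N = B+C = (8, 14)+(1, 12)]
2. N_y = 13  [2·N = B+C = (8, 14)+(1, 12)]
   so N = (9/2, 13)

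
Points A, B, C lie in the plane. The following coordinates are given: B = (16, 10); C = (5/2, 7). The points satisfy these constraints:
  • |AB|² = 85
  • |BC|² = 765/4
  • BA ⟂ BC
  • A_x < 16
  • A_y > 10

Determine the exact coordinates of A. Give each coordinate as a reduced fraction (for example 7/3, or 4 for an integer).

A = (14, 19)

1. A_x = 14  [[BA ⟂ BC ⇒ -27/2x-3y+246=0] ∩ [|A−(16, 10)|²=85]]
2. A_y = 19  [[BA ⟂ BC ⇒ -27/2x-3y+246=0] ∩ [|A−(16, 10)|²=85]]
   so A = (14, 19)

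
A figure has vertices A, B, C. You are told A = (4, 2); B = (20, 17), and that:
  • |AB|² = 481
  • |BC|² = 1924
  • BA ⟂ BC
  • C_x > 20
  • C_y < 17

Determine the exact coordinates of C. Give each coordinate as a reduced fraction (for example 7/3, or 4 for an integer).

C = (50, -15)

1. C_x = 50  [[BA ⟂ BC ⇒ -16x-15y+575=0] ∩ [|C−(20, 17)|²=1924]]
2. C_y = -15  [[BA ⟂ BC ⇒ -16x-15y+575=0] ∩ [|C−(20, 17)|²=1924]]
   so C = (50, -15)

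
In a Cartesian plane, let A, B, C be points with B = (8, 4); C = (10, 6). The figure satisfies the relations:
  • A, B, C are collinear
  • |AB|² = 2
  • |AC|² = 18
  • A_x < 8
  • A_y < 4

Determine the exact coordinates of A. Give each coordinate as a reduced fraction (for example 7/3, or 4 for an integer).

A = (7, 3)

1. A_x = 7  [[A, B, C are collinear ⇒ -2x+2y+8=0] ∩ [|A−(8, 4)|²=2]]
2. A_y = 3  [[A, B, C are collinear ⇒ -2x+2y+8=0] ∩ [|A−(8, 4)|²=2]]
   so A = (7, 3)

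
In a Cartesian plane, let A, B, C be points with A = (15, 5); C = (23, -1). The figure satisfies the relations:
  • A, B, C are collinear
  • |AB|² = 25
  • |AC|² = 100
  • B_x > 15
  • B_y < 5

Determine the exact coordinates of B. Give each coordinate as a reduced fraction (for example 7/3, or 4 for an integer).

1. B_x = 19  [[A, B, C are collinear ⇒ -6x-8y+130=0] ∩ [|B−(15, 5)|²=25]]
2. B_y = 2  [[A, B, C are collinear ⇒ -6x-8y+130=0] ∩ [|B−(15, 5)|²=25]]
   so B = (19, 2)

B = (19, 2)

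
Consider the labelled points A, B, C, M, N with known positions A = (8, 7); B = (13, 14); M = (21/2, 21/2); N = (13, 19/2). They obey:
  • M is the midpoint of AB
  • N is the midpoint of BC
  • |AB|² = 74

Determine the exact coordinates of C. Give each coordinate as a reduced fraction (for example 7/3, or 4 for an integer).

1. C_x = 13  [C = 2·N−B = 2·(13, 19/2)−(13, 14)]
2. C_y = 5  [C = 2·N−B = 2·(13, 19/2)−(13, 14)]
   so C = (13, 5)

C = (13, 5)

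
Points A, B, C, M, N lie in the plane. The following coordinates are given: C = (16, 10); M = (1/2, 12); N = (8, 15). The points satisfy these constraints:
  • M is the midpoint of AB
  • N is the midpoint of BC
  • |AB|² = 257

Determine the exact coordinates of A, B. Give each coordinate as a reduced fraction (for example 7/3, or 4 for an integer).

A = (1, 4)
B = (0, 20)

1. B_x = 0  [B = 2·N−C = 2·(8, 15)−(16, 10)]
2. B_y = 20  [B = 2·N−C = 2·(8, 15)−(16, 10)]
   so B = (0, 20)
3. A_x = 1  [A = 2·M−B = 2·(1/2, 12)−(0, 20)]
4. A_y = 4  [A = 2·M−B = 2·(1/2, 12)−(0, 20)]
   so A = (1, 4)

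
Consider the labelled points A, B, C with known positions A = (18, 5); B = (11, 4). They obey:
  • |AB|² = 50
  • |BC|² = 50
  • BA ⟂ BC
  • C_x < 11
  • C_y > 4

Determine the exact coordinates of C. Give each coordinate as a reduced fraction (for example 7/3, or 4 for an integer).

1. C_x = 10  [[BA ⟂ BC ⇒ 7x+1y-81=0] ∩ [|C−(11, 4)|²=50]]
2. C_y = 11  [[BA ⟂ BC ⇒ 7x+1y-81=0] ∩ [|C−(11, 4)|²=50]]
   so C = (10, 11)

C = (10, 11)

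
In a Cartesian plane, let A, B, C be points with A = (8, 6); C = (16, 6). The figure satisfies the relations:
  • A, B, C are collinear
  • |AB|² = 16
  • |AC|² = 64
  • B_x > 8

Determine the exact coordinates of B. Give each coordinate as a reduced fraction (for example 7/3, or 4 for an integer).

1. B_x = 12  [[A, B, C are collinear ⇒ -8y+48=0] ∩ [|B−(8, 6)|²=16]]
2. B_y = 6  [[A, B, C are collinear ⇒ -8y+48=0] ∩ [|B−(8, 6)|²=16]]
   so B = (12, 6)

B = (12, 6)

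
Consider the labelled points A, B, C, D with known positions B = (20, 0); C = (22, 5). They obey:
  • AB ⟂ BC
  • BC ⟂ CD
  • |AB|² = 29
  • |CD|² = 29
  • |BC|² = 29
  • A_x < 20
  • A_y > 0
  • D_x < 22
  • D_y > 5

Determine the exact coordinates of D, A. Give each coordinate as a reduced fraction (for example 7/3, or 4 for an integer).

D = (17, 7)
A = (15, 2)

1. D_x = 17  [[BC ⟂ CD ⇒ 2x+5y-69=0] ∩ [|D−(22, 5)|²=29]]
2. D_y = 7  [[BC ⟂ CD ⇒ 2x+5y-69=0] ∩ [|D−(22, 5)|²=29]]
   so D = (17, 7)
3. A_x = 15  [[AB ⟂ BC ⇒ -2x-5y+40=0] ∩ [|A−(20, 0)|²=29]]
4. A_y = 2  [[AB ⟂ BC ⇒ -2x-5y+40=0] ∩ [|A−(20, 0)|²=29]]
   so A = (15, 2)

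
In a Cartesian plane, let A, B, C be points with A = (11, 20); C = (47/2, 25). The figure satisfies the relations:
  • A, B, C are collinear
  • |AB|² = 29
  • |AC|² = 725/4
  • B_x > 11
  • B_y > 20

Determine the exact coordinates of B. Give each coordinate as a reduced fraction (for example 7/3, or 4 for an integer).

B = (16, 22)

1. B_x = 16  [[A, B, C are collinear ⇒ 5x-25/2y+195=0] ∩ [|B−(11, 20)|²=29]]
2. B_y = 22  [[A, B, C are collinear ⇒ 5x-25/2y+195=0] ∩ [|B−(11, 20)|²=29]]
   so B = (16, 22)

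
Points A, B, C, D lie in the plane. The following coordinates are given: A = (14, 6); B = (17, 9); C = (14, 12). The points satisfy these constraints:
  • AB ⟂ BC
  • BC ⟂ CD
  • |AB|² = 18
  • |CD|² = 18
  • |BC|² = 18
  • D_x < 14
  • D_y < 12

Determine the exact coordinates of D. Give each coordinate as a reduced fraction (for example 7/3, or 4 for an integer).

1. D_x = 11  [[BC ⟂ CD ⇒ -3x+3y+6=0] ∩ [|D−(14, 12)|²=18]]
2. D_y = 9  [[BC ⟂ CD ⇒ -3x+3y+6=0] ∩ [|D−(14, 12)|²=18]]
   so D = (11, 9)

D = (11, 9)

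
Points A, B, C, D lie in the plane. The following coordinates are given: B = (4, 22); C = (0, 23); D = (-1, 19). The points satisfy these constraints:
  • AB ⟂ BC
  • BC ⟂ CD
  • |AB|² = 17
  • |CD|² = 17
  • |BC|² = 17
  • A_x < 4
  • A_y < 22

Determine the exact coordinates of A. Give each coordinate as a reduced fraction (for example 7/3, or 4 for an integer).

1. A_x = 3  [[AB ⟂ BC ⇒ 4x-1y+6=0] ∩ [|A−(4, 22)|²=17]]
2. A_y = 18  [[AB ⟂ BC ⇒ 4x-1y+6=0] ∩ [|A−(4, 22)|²=17]]
   so A = (3, 18)

A = (3, 18)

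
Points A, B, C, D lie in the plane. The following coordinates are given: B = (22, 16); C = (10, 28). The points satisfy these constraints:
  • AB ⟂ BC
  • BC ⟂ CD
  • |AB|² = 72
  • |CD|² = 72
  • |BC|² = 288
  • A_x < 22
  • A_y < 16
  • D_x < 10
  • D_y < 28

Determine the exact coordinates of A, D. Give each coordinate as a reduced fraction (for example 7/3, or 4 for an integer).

A = (16, 10)
D = (4, 22)

1. A_x = 16  [[AB ⟂ BC ⇒ 12x-12y-72=0] ∩ [|A−(22, 16)|²=72]]
2. A_y = 10  [[AB ⟂ BC ⇒ 12x-12y-72=0] ∩ [|A−(22, 16)|²=72]]
   so A = (16, 10)
3. D_x = 4  [[BC ⟂ CD ⇒ -12x+12y-216=0] ∩ [|D−(10, 28)|²=72]]
4. D_y = 22  [[BC ⟂ CD ⇒ -12x+12y-216=0] ∩ [|D−(10, 28)|²=72]]
   so D = (4, 22)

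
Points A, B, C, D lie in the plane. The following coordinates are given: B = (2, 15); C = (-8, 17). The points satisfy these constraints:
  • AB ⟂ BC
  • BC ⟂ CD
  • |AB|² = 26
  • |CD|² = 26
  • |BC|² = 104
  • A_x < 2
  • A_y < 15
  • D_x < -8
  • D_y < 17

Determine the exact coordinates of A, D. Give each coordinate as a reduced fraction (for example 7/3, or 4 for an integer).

1. A_x = 1  [[AB ⟂ BC ⇒ 10x-2y+10=0] ∩ [|A−(2, 15)|²=26]]
2. A_y = 10  [[AB ⟂ BC ⇒ 10x-2y+10=0] ∩ [|A−(2, 15)|²=26]]
   so A = (1, 10)
3. D_x = -9  [[BC ⟂ CD ⇒ -10x+2y-114=0] ∩ [|D−(-8, 17)|²=26]]
4. D_y = 12  [[BC ⟂ CD ⇒ -10x+2y-114=0] ∩ [|D−(-8, 17)|²=26]]
   so D = (-9, 12)

A = (1, 10)
D = (-9, 12)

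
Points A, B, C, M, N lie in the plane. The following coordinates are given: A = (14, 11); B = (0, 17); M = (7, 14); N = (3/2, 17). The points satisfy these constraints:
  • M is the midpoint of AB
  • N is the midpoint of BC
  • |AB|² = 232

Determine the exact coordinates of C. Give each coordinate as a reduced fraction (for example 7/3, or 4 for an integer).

1. C_x = 3  [C = 2·N−B = 2·(3/2, 17)−(0, 17)]
2. C_y = 17  [C = 2·N−B = 2·(3/2, 17)−(0, 17)]
   so C = (3, 17)

C = (3, 17)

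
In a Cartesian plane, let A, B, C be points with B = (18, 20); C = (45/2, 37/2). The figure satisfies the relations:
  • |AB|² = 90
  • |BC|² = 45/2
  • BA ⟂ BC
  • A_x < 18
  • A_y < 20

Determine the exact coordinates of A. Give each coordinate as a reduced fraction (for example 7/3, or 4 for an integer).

A = (15, 11)

1. A_x = 15  [[BA ⟂ BC ⇒ 9/2x-3/2y-51=0] ∩ [|A−(18, 20)|²=90]]
2. A_y = 11  [[BA ⟂ BC ⇒ 9/2x-3/2y-51=0] ∩ [|A−(18, 20)|²=90]]
   so A = (15, 11)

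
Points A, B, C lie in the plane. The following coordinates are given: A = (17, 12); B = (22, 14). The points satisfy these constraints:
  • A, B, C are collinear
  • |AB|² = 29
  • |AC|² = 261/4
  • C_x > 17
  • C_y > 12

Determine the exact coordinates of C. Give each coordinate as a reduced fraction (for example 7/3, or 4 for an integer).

C = (49/2, 15)

1. C_x = 49/2  [[A, B, C are collinear ⇒ -2x+5y-26=0] ∩ [|C−(17, 12)|²=261/4]]
2. C_y = 15  [[A, B, C are collinear ⇒ -2x+5y-26=0] ∩ [|C−(17, 12)|²=261/4]]
   so C = (49/2, 15)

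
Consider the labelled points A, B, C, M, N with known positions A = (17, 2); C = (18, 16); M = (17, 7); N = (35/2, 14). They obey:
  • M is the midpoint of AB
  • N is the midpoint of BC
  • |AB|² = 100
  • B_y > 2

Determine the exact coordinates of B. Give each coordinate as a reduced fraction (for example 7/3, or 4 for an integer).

1. B_x = 17  [B = 2·M−A = 2·(17, 7)−(17, 2)]
2. B_y = 12  [B = 2·M−A = 2·(17, 7)−(17, 2)]
   so B = (17, 12)

B = (17, 12)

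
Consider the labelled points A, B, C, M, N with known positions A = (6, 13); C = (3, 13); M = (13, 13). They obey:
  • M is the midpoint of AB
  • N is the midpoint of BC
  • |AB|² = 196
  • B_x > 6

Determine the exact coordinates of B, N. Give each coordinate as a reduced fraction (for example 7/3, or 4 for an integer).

1. B_x = 20  [B = 2·M−A = 2·(13, 13)−(6, 13)]
2. B_y = 13  [B = 2·M−A = 2·(13, 13)−(6, 13)]
   so B = (20, 13)
3. N_x = 23/2  [2·N = B+C = (20, 13)+(3, 13)]
4. N_y = 13  [2·N = B+C = (20, 13)+(3, 13)]
   so N = (23/2, 13)

B = (20, 13)
N = (23/2, 13)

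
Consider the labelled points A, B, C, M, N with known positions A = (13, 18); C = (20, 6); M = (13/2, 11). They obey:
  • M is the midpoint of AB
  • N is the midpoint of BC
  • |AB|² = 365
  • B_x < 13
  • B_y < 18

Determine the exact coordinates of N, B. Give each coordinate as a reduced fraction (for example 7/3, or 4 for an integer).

N = (10, 5)
B = (0, 4)

1. B_x = 0  [B = 2·M−A = 2·(13/2, 11)−(13, 18)]
2. B_y = 4  [B = 2·M−A = 2·(13/2, 11)−(13, 18)]
   so B = (0, 4)
3. N_x = 10  [2·N = B+C = (0, 4)+(20, 6)]
4. N_y = 5  [2·N = B+C = (0, 4)+(20, 6)]
   so N = (10, 5)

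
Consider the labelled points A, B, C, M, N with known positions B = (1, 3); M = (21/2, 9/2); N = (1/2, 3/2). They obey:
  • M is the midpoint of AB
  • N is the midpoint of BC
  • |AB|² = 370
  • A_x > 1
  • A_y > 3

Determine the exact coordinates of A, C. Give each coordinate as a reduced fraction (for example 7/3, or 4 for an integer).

1. A_x = 20  [A = 2·M−B = 2·(21/2, 9/2)−(1, 3)]
2. A_y = 6  [A = 2·M−B = 2·(21/2, 9/2)−(1, 3)]
   so A = (20, 6)
3. C_x = 0  [C = 2·N−B = 2·(1/2, 3/2)−(1, 3)]
4. C_y = 0  [C = 2·N−B = 2·(1/2, 3/2)−(1, 3)]
   so C = (0, 0)

A = (20, 6)
C = (0, 0)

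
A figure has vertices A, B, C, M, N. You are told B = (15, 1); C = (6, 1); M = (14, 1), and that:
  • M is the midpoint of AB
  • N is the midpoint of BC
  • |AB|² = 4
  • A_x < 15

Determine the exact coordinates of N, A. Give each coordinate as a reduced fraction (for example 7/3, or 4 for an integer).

1. A_x = 13  [A = 2·M−B = 2·(14, 1)−(15, 1)]
2. A_y = 1  [A = 2·M−B = 2·(14, 1)−(15, 1)]
   so A = (13, 1)
3. N_x = 21/2  [2·N = B+C = (15, 1)+(6, 1)]
4. N_y = 1  [2·N = B+C = (15, 1)+(6, 1)]
   so N = (21/2, 1)

N = (21/2, 1)
A = (13, 1)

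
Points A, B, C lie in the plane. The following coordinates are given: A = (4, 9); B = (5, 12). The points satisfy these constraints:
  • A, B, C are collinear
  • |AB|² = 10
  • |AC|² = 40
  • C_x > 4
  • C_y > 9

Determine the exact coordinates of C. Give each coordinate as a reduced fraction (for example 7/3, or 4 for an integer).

C = (6, 15)

1. C_x = 6  [[A, B, C are collinear ⇒ -3x+1y+3=0] ∩ [|C−(4, 9)|²=40]]
2. C_y = 15  [[A, B, C are collinear ⇒ -3x+1y+3=0] ∩ [|C−(4, 9)|²=40]]
   so C = (6, 15)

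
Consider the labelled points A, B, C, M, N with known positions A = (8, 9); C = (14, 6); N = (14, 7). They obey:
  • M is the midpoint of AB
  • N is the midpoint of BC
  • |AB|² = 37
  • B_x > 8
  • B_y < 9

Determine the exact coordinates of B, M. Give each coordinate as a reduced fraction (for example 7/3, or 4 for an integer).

1. B_x = 14  [B = 2·N−C = 2·(14, 7)−(14, 6)]
2. B_y = 8  [B = 2·N−C = 2·(14, 7)−(14, 6)]
   so B = (14, 8)
3. M_x = 11  [2·M = A+B = (8, 9)+(14, 8)]
4. M_y = 17/2  [2·M = A+B = (8, 9)+(14, 8)]
   so M = (11, 17/2)

B = (14, 8)
M = (11, 17/2)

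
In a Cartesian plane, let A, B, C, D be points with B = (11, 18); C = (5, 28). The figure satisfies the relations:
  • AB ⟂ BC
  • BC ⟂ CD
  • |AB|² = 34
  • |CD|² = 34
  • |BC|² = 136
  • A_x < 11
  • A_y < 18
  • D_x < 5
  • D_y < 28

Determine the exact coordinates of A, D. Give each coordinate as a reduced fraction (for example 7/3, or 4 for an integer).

A = (6, 15)
D = (0, 25)

1. A_x = 6  [[AB ⟂ BC ⇒ 6x-10y+114=0] ∩ [|A−(11, 18)|²=34]]
2. A_y = 15  [[AB ⟂ BC ⇒ 6x-10y+114=0] ∩ [|A−(11, 18)|²=34]]
   so A = (6, 15)
3. D_x = 0  [[BC ⟂ CD ⇒ -6x+10y-250=0] ∩ [|D−(5, 28)|²=34]]
4. D_y = 25  [[BC ⟂ CD ⇒ -6x+10y-250=0] ∩ [|D−(5, 28)|²=34]]
   so D = (0, 25)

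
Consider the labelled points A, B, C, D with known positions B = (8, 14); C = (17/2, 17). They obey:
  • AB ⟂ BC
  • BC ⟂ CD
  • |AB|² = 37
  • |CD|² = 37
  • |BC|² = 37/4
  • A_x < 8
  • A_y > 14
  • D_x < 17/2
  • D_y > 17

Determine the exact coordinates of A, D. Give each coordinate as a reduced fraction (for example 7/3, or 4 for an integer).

A = (2, 15)
D = (5/2, 18)

1. A_x = 2  [[AB ⟂ BC ⇒ -1/2x-3y+46=0] ∩ [|A−(8, 14)|²=37]]
2. A_y = 15  [[AB ⟂ BC ⇒ -1/2x-3y+46=0] ∩ [|A−(8, 14)|²=37]]
   so A = (2, 15)
3. D_x = 5/2  [[BC ⟂ CD ⇒ 1/2x+3y-221/4=0] ∩ [|D−(17/2, 17)|²=37]]
4. D_y = 18  [[BC ⟂ CD ⇒ 1/2x+3y-221/4=0] ∩ [|D−(17/2, 17)|²=37]]
   so D = (5/2, 18)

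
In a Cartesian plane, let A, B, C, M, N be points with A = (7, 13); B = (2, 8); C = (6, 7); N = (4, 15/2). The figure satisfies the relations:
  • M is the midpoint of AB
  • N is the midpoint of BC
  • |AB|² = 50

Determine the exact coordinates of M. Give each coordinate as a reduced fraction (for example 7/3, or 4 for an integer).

1. M_x = 9/2  [2·M = A+B = (7, 13)+(2, 8)]
2. M_y = 21/2  [2·M = A+B = (7, 13)+(2, 8)]
   so M = (9/2, 21/2)

M = (9/2, 21/2)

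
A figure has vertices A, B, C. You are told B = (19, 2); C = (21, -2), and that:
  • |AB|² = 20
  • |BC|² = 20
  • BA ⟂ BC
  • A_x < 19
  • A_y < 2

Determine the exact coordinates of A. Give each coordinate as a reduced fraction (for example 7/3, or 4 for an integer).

1. A_x = 15  [[BA ⟂ BC ⇒ 2x-4y-30=0] ∩ [|A−(19, 2)|²=20]]
2. A_y = 0  [[BA ⟂ BC ⇒ 2x-4y-30=0] ∩ [|A−(19, 2)|²=20]]
   so A = (15, 0)

A = (15, 0)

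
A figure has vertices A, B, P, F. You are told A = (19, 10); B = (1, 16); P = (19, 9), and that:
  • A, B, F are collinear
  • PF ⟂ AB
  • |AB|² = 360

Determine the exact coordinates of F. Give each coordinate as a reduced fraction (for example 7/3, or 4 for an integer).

1. F_x = 193/10  [[A, B, F are collinear ⇒ -6x-18y+294=0] ∩ [PF ⟂ AB ⇒ -18x+6y+288=0]]
2. F_y = 99/10  [[A, B, F are collinear ⇒ -6x-18y+294=0] ∩ [PF ⟂ AB ⇒ -18x+6y+288=0]]
   so F = (193/10, 99/10)

F = (193/10, 99/10)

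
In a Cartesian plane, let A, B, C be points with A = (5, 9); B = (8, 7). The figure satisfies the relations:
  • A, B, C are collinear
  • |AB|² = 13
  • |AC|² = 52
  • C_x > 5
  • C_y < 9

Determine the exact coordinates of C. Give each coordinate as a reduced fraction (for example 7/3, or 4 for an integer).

1. C_x = 11  [[A, B, C are collinear ⇒ 2x+3y-37=0] ∩ [|C−(5, 9)|²=52]]
2. C_y = 5  [[A, B, C are collinear ⇒ 2x+3y-37=0] ∩ [|C−(5, 9)|²=52]]
   so C = (11, 5)

C = (11, 5)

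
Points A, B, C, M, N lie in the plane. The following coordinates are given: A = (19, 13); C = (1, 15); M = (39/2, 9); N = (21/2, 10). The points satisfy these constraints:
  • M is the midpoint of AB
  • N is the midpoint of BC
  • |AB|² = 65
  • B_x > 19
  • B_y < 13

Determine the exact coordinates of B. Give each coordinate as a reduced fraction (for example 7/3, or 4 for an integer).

1. B_x = 20  [B = 2·M−A = 2·(39/2, 9)−(19, 13)]
2. B_y = 5  [B = 2·M−A = 2·(39/2, 9)−(19, 13)]
   so B = (20, 5)

B = (20, 5)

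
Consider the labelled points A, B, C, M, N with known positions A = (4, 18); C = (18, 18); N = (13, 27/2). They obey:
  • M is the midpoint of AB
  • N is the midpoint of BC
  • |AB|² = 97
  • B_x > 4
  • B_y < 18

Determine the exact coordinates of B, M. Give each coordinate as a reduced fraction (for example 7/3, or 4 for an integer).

1. B_x = 8  [B = 2·N−C = 2·(13, 27/2)−(18, 18)]
2. B_y = 9  [B = 2·N−C = 2·(13, 27/2)−(18, 18)]
   so B = (8, 9)
3. M_x = 6  [2·M = A+B = (4, 18)+(8, 9)]
4. M_y = 27/2  [2·M = A+B = (4, 18)+(8, 9)]
   so M = (6, 27/2)

B = (8, 9)
M = (6, 27/2)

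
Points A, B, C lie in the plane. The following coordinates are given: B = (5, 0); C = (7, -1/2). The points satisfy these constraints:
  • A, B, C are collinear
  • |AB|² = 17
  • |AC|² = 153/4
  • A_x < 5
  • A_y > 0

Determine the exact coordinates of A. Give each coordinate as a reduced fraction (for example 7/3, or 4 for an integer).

1. A_x = 1  [[A, B, C are collinear ⇒ 1/2x+2y-5/2=0] ∩ [|A−(5, 0)|²=17]]
2. A_y = 1  [[A, B, C are collinear ⇒ 1/2x+2y-5/2=0] ∩ [|A−(5, 0)|²=17]]
   so A = (1, 1)

A = (1, 1)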